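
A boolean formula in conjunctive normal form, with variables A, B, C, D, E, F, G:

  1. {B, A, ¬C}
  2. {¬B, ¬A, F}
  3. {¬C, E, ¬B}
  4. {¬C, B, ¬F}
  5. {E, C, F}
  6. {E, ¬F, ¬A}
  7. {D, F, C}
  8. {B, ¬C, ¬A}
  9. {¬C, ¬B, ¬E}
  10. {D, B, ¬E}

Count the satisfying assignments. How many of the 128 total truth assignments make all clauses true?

26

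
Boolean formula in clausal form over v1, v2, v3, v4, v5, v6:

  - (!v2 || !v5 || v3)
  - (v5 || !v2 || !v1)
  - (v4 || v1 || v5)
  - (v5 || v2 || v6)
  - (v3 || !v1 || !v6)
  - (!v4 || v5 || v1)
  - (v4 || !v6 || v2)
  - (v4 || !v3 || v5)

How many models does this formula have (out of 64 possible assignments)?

Case analysis on v5 and v1:
  v5=1, v1=1: 9 of the 16 assignments to (v2,v3,v4,v6) work.
  v5=1, v1=0: 10 of the 16 assignments to (v2,v3,v4,v6) work.
  v5=0, v1=1: remaining (v2,v3,v4,v6) ∈ {(0,1,1,1)} — 1.
  v5=0, v1=0: a clause becomes empty — 0.
Total: 9 + 10 + 1 + 0 = 20.

20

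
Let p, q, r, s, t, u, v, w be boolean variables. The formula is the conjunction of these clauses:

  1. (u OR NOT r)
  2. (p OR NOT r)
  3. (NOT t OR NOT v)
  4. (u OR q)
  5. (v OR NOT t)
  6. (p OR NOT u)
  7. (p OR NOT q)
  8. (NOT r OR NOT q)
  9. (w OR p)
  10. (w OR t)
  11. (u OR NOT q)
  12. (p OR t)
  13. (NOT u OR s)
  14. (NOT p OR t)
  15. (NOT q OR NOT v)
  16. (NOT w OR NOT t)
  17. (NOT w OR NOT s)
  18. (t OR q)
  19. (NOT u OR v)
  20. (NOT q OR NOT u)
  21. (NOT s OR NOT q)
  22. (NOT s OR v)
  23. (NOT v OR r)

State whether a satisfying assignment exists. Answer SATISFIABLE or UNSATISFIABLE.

q = True:
  propagation gives p=True, r=False, u=True; an empty clause results — contradiction.
q = False:
  propagation gives u=True, p=True, s=True, t=True; an empty clause results — contradiction.
Every branch closes, so no satisfying assignment exists.

UNSATISFIABLE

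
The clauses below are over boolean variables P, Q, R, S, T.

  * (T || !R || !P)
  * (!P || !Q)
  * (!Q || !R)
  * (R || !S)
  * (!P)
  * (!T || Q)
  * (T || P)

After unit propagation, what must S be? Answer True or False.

False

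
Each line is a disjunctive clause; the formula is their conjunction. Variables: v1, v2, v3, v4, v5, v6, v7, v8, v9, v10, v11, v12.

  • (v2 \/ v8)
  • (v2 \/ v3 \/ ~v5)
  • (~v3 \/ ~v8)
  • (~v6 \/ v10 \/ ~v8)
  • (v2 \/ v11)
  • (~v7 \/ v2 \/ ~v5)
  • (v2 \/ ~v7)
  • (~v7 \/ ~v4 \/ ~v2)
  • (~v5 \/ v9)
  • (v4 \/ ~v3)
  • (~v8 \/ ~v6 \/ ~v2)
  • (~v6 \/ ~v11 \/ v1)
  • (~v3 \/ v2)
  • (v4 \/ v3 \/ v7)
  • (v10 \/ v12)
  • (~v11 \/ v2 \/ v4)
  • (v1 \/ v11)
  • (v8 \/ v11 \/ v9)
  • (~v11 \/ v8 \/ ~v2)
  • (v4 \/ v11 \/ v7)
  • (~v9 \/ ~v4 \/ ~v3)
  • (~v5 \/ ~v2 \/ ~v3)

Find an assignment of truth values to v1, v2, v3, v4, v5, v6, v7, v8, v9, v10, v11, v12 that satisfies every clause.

Pure literal: v1 appears only positively; assign v1 = True.
v5 occurs only negated in the remaining clauses — set v5 = False.
Branch on v2: take v2 = False.
  then v8 is forced to True.
  then v3 is forced to False.
  then v11 is forced to True.
  then v7 is forced to False.
  then v4 is forced to True.
The remaining clauses are satisfied by v6 = False, v9 = False, v10 = True, v12 = True.

v1=True, v2=False, v3=False, v4=True, v5=False, v6=False, v7=False, v8=True, v9=False, v10=True, v11=True, v12=True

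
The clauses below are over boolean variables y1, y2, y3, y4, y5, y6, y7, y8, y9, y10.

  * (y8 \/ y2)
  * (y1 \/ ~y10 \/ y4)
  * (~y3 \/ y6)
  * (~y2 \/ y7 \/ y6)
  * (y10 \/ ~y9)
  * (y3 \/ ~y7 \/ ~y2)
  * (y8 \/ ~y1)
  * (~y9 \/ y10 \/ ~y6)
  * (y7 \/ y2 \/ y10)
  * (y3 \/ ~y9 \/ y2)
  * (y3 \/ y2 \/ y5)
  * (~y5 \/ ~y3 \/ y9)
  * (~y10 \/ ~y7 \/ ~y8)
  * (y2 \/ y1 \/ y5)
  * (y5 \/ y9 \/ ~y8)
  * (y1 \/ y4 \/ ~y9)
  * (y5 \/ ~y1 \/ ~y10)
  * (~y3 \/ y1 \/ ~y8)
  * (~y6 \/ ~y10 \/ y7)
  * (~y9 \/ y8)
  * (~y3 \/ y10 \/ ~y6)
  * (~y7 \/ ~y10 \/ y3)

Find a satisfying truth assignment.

y1=False, y2=False, y3=False, y4=False, y5=True, y6=False, y7=True, y8=True, y9=False, y10=False

Check each clause:
  1. (y8 \/ y2) — y8 is true.
  2. (y1 \/ ~y10 \/ y4) — ~y10 is true.
  3. (y6 \/ ~y3) — ~y3 is true.
  4. (~y2 \/ y7 \/ y6) — ~y2 is true.
  5. (~y9 \/ y10) — ~y9 is true.
  6. (~y7 \/ ~y2 \/ y3) — ~y2 is true.
  7. (~y1 \/ y8) — y8 is true.
  8. (~y9 \/ ~y6 \/ y10) — ~y6 is true.
  9. (y2 \/ y7 \/ y10) — y7 is true.
  10. (y3 \/ y2 \/ ~y9) — ~y9 is true.
  11. (y2 \/ y5 \/ y3) — y5 is true.
  12. (~y3 \/ y9 \/ ~y5) — ~y3 is true.
  13. (~y10 \/ ~y7 \/ ~y8) — ~y10 is true.
  14. (y1 \/ y5 \/ y2) — y5 is true.
  15. (y5 \/ ~y8 \/ y9) — y5 is true.
  16. (y1 \/ ~y9 \/ y4) — ~y9 is true.
  17. (~y1 \/ ~y10 \/ y5) — y5 is true.
  18. (~y8 \/ y1 \/ ~y3) — ~y3 is true.
  19. (y7 \/ ~y10 \/ ~y6) — ~y6 is true.
  20. (y8 \/ ~y9) — y8 is true.
  21. (~y3 \/ y10 \/ ~y6) — ~y6 is true.
  22. (~y7 \/ ~y10 \/ y3) — ~y10 is true.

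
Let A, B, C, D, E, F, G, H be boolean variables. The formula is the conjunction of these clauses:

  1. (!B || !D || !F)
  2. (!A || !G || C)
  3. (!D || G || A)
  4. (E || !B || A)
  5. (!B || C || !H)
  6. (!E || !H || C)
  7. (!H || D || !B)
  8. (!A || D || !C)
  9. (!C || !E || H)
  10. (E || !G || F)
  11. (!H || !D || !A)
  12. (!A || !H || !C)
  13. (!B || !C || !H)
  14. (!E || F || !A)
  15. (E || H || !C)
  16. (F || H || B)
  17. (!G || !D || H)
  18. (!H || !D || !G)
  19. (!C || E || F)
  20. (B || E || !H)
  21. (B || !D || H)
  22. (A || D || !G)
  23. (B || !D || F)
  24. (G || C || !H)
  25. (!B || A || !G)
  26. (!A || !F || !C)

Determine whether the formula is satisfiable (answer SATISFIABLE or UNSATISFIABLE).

Branch on A: take A = False.
For the remaining variables, B = True, C = False, D = False, E = True, F = False, G = False, H = False works.
Every clause has at least one true literal under this assignment.
So A=False  B=True  C=False  D=False  E=True  F=False  G=False  H=False is a satisfying assignment.

SATISFIABLE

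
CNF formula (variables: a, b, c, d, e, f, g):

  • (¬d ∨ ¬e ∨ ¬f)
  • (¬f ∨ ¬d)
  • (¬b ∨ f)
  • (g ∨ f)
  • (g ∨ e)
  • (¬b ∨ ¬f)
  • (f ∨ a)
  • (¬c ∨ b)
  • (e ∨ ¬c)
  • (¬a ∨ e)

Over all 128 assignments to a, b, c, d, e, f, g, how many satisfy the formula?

7

Satisfying assignments:
  a=0 b=0 c=0 d=0 e=0 f=1 g=1
  a=0 b=0 c=0 d=0 e=1 f=1 g=0
  a=0 b=0 c=0 d=0 e=1 f=1 g=1
  a=1 b=0 c=0 d=0 e=1 f=0 g=1
  a=1 b=0 c=0 d=0 e=1 f=1 g=0
  a=1 b=0 c=0 d=0 e=1 f=1 g=1
  a=1 b=0 c=0 d=1 e=1 f=0 g=1
Count: 7.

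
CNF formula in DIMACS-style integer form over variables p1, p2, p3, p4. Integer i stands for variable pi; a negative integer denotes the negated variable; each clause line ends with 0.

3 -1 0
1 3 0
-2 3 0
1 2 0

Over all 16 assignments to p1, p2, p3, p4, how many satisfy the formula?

6

Satisfying assignments:
  p1=0 p2=1 p3=1 p4=0
  p1=0 p2=1 p3=1 p4=1
  p1=1 p2=0 p3=1 p4=0
  p1=1 p2=0 p3=1 p4=1
  p1=1 p2=1 p3=1 p4=0
  p1=1 p2=1 p3=1 p4=1
That's 6 in total.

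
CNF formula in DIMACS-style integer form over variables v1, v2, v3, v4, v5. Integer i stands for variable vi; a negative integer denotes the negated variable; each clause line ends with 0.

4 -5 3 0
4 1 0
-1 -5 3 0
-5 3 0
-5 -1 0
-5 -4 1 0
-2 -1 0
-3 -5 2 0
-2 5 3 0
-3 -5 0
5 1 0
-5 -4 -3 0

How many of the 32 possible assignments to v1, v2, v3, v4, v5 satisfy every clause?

The models are:
  v1=1 v2=0 v3=0 v4=0 v5=0
  v1=1 v2=0 v3=0 v4=1 v5=0
  v1=1 v2=0 v3=1 v4=0 v5=0
  v1=1 v2=0 v3=1 v4=1 v5=0
That's 4 in total.

4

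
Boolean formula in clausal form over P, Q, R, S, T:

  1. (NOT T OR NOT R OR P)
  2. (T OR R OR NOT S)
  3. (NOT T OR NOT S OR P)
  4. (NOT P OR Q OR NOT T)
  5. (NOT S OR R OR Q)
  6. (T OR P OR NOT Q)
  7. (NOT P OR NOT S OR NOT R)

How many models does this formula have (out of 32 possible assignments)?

12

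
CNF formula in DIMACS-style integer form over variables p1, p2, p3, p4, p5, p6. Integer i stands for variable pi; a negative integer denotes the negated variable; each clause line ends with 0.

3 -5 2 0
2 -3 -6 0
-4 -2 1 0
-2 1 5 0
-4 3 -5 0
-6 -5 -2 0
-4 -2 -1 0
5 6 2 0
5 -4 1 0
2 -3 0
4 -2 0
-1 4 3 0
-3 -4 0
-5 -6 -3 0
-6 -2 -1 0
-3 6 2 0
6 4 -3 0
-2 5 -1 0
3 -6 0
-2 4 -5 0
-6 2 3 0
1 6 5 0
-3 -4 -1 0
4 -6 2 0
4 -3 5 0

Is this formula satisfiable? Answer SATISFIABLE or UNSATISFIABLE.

p2 = True:
  propagation gives p4=True, p1=True; an empty clause results — contradiction.
p2 = False:
  propagation gives p3=False, p5=False, p6=True; an empty clause results — contradiction.
Every branch closes, so no satisfying assignment exists.

UNSATISFIABLE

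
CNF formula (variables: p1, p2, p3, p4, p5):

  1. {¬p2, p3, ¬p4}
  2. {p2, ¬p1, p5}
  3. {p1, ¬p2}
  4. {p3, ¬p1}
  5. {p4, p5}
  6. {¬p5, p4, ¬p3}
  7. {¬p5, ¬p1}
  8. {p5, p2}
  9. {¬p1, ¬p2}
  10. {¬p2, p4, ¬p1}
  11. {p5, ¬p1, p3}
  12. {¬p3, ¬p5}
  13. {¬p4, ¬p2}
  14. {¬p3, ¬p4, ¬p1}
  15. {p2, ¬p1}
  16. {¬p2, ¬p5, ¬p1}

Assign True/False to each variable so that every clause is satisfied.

p1=F, p2=F, p3=F, p4=T, p5=T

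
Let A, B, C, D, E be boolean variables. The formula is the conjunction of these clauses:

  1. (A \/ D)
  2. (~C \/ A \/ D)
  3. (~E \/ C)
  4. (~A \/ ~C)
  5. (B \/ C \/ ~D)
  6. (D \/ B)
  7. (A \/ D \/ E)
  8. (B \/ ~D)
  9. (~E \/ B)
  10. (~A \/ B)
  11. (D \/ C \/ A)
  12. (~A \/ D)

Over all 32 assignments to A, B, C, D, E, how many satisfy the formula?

4

Satisfying assignments:
  A=0 B=1 C=0 D=1 E=0
  A=0 B=1 C=1 D=1 E=0
  A=0 B=1 C=1 D=1 E=1
  A=1 B=1 C=0 D=1 E=0
That's 4 in total.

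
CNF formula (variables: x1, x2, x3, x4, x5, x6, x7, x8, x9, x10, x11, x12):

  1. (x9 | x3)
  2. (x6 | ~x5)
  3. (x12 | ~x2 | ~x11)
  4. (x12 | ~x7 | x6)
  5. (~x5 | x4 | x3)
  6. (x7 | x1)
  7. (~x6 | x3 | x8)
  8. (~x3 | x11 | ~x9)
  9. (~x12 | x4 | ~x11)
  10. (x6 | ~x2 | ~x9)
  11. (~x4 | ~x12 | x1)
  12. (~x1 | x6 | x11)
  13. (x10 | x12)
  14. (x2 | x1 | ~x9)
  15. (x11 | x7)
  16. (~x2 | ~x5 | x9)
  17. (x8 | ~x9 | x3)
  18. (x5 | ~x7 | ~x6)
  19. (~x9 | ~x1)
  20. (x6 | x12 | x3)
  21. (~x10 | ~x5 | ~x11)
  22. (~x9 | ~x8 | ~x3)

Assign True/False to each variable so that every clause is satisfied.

Try x1 = True.
  then x9 is forced to False.
  then x3 is forced to True.
For the remaining variables, x2 = False, x4 = False, x5 = False, x6 = True, x7 = False, x8 = False, x10 = True, x11 = True, x12 = False works.

x1=T  x2=F  x3=T  x4=F  x5=F  x6=T  x7=F  x8=F  x9=F  x10=T  x11=T  x12=F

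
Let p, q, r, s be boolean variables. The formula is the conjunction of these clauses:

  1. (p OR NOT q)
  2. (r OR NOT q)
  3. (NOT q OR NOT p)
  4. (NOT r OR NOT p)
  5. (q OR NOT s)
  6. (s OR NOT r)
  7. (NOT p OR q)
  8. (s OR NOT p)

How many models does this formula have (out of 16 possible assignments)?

The models are:
  p=F q=F r=F s=F
Count: 1.

1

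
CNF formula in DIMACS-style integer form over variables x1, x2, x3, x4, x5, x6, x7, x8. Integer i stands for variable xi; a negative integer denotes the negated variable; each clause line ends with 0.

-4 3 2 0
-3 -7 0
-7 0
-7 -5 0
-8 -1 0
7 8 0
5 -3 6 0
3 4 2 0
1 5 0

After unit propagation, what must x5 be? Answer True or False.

(~x7) is a unit clause: x7 = False.
(x7 | x8): since x7 = False, the clause reduces to (x8). x8 = True.
In (~x8 | ~x1), ~x8 is now false; ~x1 must hold, so x1 = False.
From (x5 | x1) and x1 = False: x5 = True.

True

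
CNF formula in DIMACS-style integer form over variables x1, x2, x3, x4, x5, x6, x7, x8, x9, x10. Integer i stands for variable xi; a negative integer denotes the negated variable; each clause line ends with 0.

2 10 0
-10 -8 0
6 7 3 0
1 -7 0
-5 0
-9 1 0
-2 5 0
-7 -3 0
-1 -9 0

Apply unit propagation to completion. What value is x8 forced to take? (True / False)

Unit clause (!x5) sets x5 = False.
In (!x2 || x5), x5 is now false; !x2 must hold, so x2 = False.
(x10 || x2): since x2 = False, the clause reduces to (x10). x10 = True.
(!x10 || !x8) with x10 = True leaves only !x8, so x8 = False.

False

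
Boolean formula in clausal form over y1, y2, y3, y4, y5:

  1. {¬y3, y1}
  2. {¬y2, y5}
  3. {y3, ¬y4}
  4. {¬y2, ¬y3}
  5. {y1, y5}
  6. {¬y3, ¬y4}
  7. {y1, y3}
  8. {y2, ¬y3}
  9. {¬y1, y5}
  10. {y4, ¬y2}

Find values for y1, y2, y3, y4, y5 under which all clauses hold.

y1=T, y2=F, y3=F, y4=F, y5=T

Pure literal: y5 appears only positively; assign y5 = True.
Try y1 = True.
The remaining clauses are satisfied by y2 = False, y3 = False, y4 = False.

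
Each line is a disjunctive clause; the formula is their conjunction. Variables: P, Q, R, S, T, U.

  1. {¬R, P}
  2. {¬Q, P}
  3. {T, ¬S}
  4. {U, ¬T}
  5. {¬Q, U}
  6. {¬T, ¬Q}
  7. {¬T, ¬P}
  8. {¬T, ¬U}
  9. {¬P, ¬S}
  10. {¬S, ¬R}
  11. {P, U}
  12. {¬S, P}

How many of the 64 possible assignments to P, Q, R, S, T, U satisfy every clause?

Satisfying assignments:
  P=0 Q=0 R=0 S=0 T=0 U=1
  P=1 Q=0 R=0 S=0 T=0 U=0
  P=1 Q=0 R=0 S=0 T=0 U=1
  P=1 Q=0 R=1 S=0 T=0 U=0
  P=1 Q=0 R=1 S=0 T=0 U=1
  P=1 Q=1 R=0 S=0 T=0 U=1
  P=1 Q=1 R=1 S=0 T=0 U=1
That's 7 in total.

7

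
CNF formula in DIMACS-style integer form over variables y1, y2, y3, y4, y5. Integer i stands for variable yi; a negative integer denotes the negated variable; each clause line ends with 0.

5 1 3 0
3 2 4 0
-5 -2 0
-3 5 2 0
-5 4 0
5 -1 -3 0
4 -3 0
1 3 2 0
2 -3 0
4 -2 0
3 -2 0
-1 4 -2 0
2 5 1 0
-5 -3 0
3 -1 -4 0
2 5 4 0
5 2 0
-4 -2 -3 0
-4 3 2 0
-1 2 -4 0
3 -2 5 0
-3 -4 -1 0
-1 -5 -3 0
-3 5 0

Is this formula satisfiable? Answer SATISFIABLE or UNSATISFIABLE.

y3 = True:
  propagation gives y4=True, y2=True; an empty clause results — contradiction.
y3 = False:
  propagation gives y2=False, y4=True; an empty clause results — contradiction.
Every branch closes, so no satisfying assignment exists.

UNSATISFIABLE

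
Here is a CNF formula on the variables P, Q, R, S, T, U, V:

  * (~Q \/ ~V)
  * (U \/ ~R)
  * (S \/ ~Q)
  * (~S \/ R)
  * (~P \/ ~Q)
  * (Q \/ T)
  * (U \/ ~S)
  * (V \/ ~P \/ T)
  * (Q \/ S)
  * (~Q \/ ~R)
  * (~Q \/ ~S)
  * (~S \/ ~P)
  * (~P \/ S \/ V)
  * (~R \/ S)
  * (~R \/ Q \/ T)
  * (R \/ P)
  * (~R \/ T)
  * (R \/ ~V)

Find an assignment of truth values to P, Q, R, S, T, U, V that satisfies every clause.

P=False, Q=False, R=True, S=True, T=True, U=True, V=False

Check each clause:
  1. (~Q \/ ~V) — ~V is true.
  2. (U \/ ~R) — U is true.
  3. (~Q \/ S) — S is true.
  4. (~S \/ R) — R is true.
  5. (~P \/ ~Q) — ~Q is true.
  6. (T \/ Q) — T is true.
  7. (~S \/ U) — U is true.
  8. (~P \/ V \/ T) — T is true.
  9. (S \/ Q) — S is true.
  10. (~Q \/ ~R) — ~Q is true.
  11. (~Q \/ ~S) — ~Q is true.
  12. (~P \/ ~S) — ~P is true.
  13. (~P \/ V \/ S) — S is true.
  14. (~R \/ S) — S is true.
  15. (~R \/ Q \/ T) — T is true.
  16. (R \/ P) — R is true.
  17. (T \/ ~R) — T is true.
  18. (R \/ ~V) — ~V is true.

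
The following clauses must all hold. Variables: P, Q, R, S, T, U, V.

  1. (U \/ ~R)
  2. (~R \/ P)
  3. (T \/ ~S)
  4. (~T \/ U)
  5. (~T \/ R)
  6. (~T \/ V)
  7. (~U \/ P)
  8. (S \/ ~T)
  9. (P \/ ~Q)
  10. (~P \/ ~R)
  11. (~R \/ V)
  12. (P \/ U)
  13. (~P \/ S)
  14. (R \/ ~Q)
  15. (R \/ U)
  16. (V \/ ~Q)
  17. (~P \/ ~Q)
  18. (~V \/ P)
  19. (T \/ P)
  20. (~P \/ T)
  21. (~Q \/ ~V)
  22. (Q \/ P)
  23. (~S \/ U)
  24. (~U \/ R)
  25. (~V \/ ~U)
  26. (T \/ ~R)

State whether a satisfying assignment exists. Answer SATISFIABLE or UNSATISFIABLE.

UNSATISFIABLE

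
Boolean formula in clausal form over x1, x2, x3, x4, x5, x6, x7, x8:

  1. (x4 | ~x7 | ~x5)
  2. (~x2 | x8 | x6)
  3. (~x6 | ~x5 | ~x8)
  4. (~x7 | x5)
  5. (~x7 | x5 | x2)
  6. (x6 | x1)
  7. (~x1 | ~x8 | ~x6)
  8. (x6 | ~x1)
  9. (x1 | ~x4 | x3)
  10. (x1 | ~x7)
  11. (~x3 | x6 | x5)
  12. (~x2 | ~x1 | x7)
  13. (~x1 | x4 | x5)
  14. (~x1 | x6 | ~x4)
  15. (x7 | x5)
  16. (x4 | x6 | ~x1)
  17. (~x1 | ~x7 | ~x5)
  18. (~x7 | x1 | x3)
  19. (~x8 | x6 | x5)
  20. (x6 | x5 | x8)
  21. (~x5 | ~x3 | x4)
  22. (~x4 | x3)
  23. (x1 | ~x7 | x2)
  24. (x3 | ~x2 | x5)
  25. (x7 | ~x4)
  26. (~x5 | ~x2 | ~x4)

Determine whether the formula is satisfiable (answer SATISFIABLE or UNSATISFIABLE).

Try x1 = True.
  then x6 is forced to True.
  then x8 is forced to False.
For the remaining variables, x2 = False, x3 = False, x4 = False, x5 = True, x7 = False works.
Every clause has at least one true literal under this assignment.
So x1=T, x2=F, x3=F, x4=F, x5=T, x6=T, x7=F, x8=F is a satisfying assignment.

SATISFIABLE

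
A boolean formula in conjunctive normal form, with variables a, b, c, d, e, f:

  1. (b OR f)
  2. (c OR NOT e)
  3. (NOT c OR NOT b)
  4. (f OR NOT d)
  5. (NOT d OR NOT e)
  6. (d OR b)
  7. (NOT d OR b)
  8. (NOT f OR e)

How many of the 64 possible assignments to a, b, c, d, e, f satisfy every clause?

2

Satisfying assignments:
  a=0 b=1 c=0 d=0 e=0 f=0
  a=1 b=1 c=0 d=0 e=0 f=0
That's 2 in total.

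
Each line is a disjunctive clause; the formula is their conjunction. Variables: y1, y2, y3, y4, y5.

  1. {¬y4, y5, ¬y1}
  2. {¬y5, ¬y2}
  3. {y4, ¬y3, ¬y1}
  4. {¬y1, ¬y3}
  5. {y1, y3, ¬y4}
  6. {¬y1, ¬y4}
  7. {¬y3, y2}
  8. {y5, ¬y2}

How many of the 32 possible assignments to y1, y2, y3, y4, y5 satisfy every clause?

4

The models are:
  y1=0 y2=0 y3=0 y4=0 y5=0
  y1=0 y2=0 y3=0 y4=0 y5=1
  y1=1 y2=0 y3=0 y4=0 y5=0
  y1=1 y2=0 y3=0 y4=0 y5=1
Count: 4.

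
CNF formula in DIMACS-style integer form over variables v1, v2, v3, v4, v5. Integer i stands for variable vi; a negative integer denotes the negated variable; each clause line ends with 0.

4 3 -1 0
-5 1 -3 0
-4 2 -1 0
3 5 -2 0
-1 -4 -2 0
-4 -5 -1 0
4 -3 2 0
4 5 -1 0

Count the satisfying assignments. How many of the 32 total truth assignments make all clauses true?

Case analysis on v1 and v4:
  v1=T, v4=T: a clause becomes empty — 0.
  v1=T, v4=F: remaining (v2,v3,v5) ∈ {(T,T,T)} — 1.
  v1=F, v4=T: 5 of the 8 assignments to (v2,v3,v5) work.
  v1=F, v4=F: remaining (v2,v3,v5) ∈ {(F,F,F); (F,F,T); (T,F,T); (T,T,F)} — 4.
Total: 0 + 1 + 5 + 4 = 10.

10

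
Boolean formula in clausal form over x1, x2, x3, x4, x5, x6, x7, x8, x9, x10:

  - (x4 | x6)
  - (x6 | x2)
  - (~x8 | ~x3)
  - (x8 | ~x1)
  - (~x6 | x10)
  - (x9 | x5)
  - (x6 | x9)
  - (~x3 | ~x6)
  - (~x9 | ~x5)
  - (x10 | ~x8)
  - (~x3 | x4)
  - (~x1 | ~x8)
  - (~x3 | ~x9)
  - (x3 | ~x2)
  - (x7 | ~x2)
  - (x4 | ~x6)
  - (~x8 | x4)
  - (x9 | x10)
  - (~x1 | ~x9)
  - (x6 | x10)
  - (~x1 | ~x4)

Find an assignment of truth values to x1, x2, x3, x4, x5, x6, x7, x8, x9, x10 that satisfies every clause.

Pure literal: x1 appears only negated; assign x1 = False.
x7 occurs only positively in the remaining clauses — set x7 = True.
Branch on x2: take x2 = False.
  then x6 is forced to True.
  then x10 is forced to True.
  then x3 is forced to False.
  then x4 is forced to True.
The remaining clauses are satisfied by x5 = False, x8 = True, x9 = True.
Every clause has at least one true literal under this assignment.
Check each clause:
  1. (x4 | x6) — x4 is true.
  2. (x2 | x6) — x6 is true.
  3. (~x3 | ~x8) — ~x3 is true.
  4. (~x1 | x8) — x8 is true.
  5. (x10 | ~x6) — x10 is true.
  6. (x9 | x5) — x9 is true.
  7. (x6 | x9) — x9 is true.
  8. (~x6 | ~x3) — ~x3 is true.
  9. (~x9 | ~x5) — ~x5 is true.
  10. (~x8 | x10) — x10 is true.
  11. (x4 | ~x3) — x4 is true.
  12. (~x8 | ~x1) — ~x1 is true.
  13. (~x9 | ~x3) — ~x3 is true.
  14. (x3 | ~x2) — ~x2 is true.
  15. (x7 | ~x2) — ~x2 is true.
  16. (x4 | ~x6) — x4 is true.
  17. (x4 | ~x8) — x4 is true.
  18. (x9 | x10) — x9 is true.
  19. (~x1 | ~x9) — ~x1 is true.
  20. (x6 | x10) — x10 is true.
  21. (~x1 | ~x4) — ~x1 is true.

x1 = F, x2 = F, x3 = F, x4 = T, x5 = F, x6 = T, x7 = T, x8 = T, x9 = T, x10 = T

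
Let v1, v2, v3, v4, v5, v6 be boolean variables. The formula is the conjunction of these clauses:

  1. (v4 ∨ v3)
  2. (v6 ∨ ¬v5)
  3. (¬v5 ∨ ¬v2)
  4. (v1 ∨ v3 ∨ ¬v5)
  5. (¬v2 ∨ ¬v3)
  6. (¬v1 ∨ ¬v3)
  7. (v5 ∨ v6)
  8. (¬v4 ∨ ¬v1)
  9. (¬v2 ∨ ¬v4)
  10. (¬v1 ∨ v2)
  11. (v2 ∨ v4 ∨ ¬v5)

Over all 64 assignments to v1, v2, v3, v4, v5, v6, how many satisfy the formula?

4

Satisfying assignments:
  v1=F v2=F v3=F v4=T v5=F v6=T
  v1=F v2=F v3=T v4=F v5=F v6=T
  v1=F v2=F v3=T v4=T v5=F v6=T
  v1=F v2=F v3=T v4=T v5=T v6=T
Count: 4.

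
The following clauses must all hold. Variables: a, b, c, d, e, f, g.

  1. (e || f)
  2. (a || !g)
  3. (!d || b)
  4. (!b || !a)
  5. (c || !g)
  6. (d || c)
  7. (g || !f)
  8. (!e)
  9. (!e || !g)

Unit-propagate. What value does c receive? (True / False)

True

(!e) stands alone — e = False.
In (e || f), e is now false; f must hold, so f = True.
In (g || !f), !f is now false; g must hold, so g = True.
From (!g || a) and g = True: a = True.
(!b || !a) with a = True leaves only !b, so b = False.
From (b || !d) and b = False: d = False.
From (c || !g) and g = True: c = True.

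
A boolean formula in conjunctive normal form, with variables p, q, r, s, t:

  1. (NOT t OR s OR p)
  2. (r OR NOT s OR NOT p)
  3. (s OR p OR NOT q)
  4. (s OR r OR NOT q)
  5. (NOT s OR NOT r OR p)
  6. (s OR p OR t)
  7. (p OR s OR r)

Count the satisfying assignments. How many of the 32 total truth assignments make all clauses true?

Split on s, then p.
  s=T, p=T: remaining (q,r,t) ∈ {(F,T,F); (F,T,T); (T,T,F); (T,T,T)} — 4.
  s=T, p=F: remaining (q,r,t) ∈ {(F,F,F); (F,F,T); (T,F,F); (T,F,T)} — 4.
  s=F, p=T: t free; 3 ways for (q,r) × 2^1 = 6.
  s=F, p=F: a clause becomes empty — 0.
Total: 4 + 4 + 6 + 0 = 14.

14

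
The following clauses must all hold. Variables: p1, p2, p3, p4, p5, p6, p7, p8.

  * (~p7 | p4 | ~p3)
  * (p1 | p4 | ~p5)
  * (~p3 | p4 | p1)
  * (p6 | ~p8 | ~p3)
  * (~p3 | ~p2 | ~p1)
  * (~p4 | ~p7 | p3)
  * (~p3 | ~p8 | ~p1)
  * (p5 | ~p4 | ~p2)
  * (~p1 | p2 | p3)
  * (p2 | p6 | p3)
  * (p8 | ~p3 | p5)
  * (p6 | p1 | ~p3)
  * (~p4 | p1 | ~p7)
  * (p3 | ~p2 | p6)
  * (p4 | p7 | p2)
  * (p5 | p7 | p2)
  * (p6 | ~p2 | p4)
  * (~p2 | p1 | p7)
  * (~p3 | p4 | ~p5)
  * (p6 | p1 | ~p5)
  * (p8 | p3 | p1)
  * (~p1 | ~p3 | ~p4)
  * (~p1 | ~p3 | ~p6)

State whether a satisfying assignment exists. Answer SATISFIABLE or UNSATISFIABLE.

SATISFIABLE

Try p1 = False.
The remaining clauses are satisfied by p2 = False, p3 = False, p4 = False, p5 = False, p6 = True, p7 = True, p8 = True.
Every clause has at least one true literal under this assignment.
So p1=F, p2=F, p3=F, p4=F, p5=F, p6=T, p7=T, p8=T is a satisfying assignment.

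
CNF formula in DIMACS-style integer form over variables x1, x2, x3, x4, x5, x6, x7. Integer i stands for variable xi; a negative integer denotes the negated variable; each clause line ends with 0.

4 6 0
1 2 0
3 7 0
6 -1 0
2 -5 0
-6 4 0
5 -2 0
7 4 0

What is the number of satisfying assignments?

Case analysis on x2 and x4:
  x2=1, x4=1: 9 of the 32 assignments to (x1,x3,x5,x6,x7) work.
  x2=1, x4=0: a clause becomes empty — 0.
  x2=0, x4=1: remaining (x1,x3,x5,x6,x7) ∈ {(1,0,0,1,1); (1,1,0,1,0); (1,1,0,1,1)} — 3.
  x2=0, x4=0: a clause becomes empty — 0.
Total: 9 + 0 + 3 + 0 = 12.

12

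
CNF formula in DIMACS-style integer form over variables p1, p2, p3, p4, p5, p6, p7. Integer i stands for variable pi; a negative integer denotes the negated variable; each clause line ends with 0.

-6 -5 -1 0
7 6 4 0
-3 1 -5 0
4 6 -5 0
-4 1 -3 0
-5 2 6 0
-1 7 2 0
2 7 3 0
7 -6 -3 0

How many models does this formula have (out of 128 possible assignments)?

47

Case analysis on p6 and p1:
  p6=1, p1=1: p4 free; 5 ways for (p2,p3,p5,p7) × 2^1 = 10.
  p6=1, p1=0: 14 of the 32 assignments to (p2,p3,p4,p5,p7) work.
  p6=0, p1=1: p3 free; 7 ways for (p2,p4,p5,p7) × 2^1 = 14.
  p6=0, p1=0: 9 of the 32 assignments to (p2,p3,p4,p5,p7) work.
Total: 10 + 14 + 14 + 9 = 47.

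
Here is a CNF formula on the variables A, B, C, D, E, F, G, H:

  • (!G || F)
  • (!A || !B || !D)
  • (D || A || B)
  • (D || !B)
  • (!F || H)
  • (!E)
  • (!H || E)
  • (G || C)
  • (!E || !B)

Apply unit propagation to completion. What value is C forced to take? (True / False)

True

(!E) is a unit clause: E = False.
(E || !H): since E = False, the clause reduces to (!H). H = False.
(H || !F) with H = False leaves only !F, so F = False.
In (F || !G), F is now false; !G must hold, so G = False.
From (C || G) and G = False: C = True.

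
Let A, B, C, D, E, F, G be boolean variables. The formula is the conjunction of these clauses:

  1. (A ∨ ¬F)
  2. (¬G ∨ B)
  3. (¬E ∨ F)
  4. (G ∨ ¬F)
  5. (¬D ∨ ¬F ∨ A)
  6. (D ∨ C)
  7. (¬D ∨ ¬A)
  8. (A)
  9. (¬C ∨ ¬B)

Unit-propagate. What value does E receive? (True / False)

(A) stands alone — A = True.
(¬A ∨ ¬D) with A = True leaves only ¬D, so D = False.
In (D ∨ C), D is now false; C must hold, so C = True.
(¬B ∨ ¬C) with C = True leaves only ¬B, so B = False.
(B ∨ ¬G): since B = False, the clause reduces to (¬G). G = False.
(G ∨ ¬F): since G = False, the clause reduces to (¬F). F = False.
(¬E ∨ F): since F = False, the clause reduces to (¬E). E = False.

False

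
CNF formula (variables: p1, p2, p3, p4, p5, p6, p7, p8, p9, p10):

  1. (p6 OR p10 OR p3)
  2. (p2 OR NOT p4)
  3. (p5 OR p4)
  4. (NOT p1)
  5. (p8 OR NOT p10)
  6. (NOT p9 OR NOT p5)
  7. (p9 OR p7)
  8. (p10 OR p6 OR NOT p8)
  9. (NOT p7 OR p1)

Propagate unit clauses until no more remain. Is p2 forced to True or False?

True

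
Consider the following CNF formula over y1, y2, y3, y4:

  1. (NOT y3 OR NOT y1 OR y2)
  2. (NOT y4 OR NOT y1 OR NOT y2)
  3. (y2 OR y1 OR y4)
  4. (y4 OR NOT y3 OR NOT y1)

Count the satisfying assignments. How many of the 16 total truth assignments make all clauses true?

Split on y1, then y2.
  y1=T, y2=T: remaining (y3,y4) ∈ {(F,F)} — 1.
  y1=T, y2=F: remaining (y3,y4) ∈ {(F,F); (F,T)} — 2.
  y1=F, y2=T: remaining (y3,y4) ∈ {(F,F); (F,T); (T,F); (T,T)} — 4.
  y1=F, y2=F: remaining (y3,y4) ∈ {(F,T); (T,T)} — 2.
Total: 1 + 2 + 4 + 2 = 9.

9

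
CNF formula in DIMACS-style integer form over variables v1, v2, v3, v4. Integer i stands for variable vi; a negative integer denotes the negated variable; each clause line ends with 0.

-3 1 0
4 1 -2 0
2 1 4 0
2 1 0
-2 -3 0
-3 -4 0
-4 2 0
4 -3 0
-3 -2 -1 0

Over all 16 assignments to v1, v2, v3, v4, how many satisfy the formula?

The models are:
  v1=F v2=T v3=F v4=T
  v1=T v2=F v3=F v4=F
  v1=T v2=T v3=F v4=F
  v1=T v2=T v3=F v4=T
That's 4 in total.

4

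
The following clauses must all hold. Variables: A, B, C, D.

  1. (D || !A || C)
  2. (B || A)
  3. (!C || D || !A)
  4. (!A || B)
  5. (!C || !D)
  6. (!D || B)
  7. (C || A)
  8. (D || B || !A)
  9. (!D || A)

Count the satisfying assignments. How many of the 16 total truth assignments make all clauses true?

Satisfying assignments:
  A=F B=T C=T D=F
  A=T B=T C=F D=T
Count: 2.

2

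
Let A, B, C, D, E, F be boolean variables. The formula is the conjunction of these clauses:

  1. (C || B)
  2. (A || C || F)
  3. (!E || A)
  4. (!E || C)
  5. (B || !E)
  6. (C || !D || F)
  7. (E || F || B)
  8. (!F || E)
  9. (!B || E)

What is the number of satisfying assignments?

4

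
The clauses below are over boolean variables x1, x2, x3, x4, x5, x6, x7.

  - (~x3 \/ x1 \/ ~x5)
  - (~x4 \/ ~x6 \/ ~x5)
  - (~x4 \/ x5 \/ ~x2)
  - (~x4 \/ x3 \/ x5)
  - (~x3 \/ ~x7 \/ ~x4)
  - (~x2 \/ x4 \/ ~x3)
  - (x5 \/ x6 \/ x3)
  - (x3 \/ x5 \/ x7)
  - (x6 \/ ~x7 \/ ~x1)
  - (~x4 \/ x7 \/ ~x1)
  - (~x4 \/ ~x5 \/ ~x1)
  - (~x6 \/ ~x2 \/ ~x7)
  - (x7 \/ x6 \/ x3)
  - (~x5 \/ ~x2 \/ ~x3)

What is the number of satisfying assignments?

Split on x3, then x5.
  x3=1, x5=1: remaining (x1,x2,x4,x6,x7) ∈ {(1,0,0,0,0); (1,0,0,1,0); (1,0,0,1,1)} — 3.
  x3=1, x5=0: 9 of the 32 assignments to (x1,x2,x4,x6,x7) work.
  x3=0, x5=1: 10 of the 32 assignments to (x1,x2,x4,x6,x7) work.
  x3=0, x5=0: remaining (x1,x2,x4,x6,x7) ∈ {(0,0,0,1,1); (1,0,0,1,1)} — 2.
Total: 3 + 9 + 10 + 2 = 24.

24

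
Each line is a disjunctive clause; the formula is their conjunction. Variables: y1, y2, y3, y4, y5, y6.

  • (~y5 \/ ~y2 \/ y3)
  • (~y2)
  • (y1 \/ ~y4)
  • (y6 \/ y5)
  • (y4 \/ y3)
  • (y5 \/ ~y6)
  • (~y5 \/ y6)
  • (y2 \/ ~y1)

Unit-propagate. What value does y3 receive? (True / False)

True

(~y2) is a unit clause: y2 = False.
In (~y1 \/ y2), y2 is now false; ~y1 must hold, so y1 = False.
From (y1 \/ ~y4) and y1 = False: y4 = False.
(y4 \/ y3): since y4 = False, the clause reduces to (y3). y3 = True.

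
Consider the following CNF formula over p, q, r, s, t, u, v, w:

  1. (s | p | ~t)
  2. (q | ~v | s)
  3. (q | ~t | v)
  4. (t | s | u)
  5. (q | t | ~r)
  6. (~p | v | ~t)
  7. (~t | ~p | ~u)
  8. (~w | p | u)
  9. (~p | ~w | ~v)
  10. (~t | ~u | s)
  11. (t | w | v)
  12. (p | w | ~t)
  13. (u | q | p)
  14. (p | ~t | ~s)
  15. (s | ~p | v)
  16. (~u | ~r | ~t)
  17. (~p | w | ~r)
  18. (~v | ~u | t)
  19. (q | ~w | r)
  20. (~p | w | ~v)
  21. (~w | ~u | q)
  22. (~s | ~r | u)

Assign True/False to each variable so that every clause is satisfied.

p=False, q=True, r=True, s=True, t=False, u=True, v=False, w=True

Check each clause:
  1. (p | s | ~t) — ~t is true.
  2. (~v | s | q) — ~v is true.
  3. (q | ~t | v) — q is true.
  4. (u | s | t) — s is true.
  5. (q | t | ~r) — q is true.
  6. (~t | v | ~p) — ~t is true.
  7. (~p | ~t | ~u) — ~t is true.
  8. (~w | u | p) — u is true.
  9. (~v | ~p | ~w) — ~v is true.
  10. (s | ~u | ~t) — ~t is true.
  11. (w | v | t) — w is true.
  12. (p | w | ~t) — w is true.
  13. (q | p | u) — q is true.
  14. (p | ~t | ~s) — ~t is true.
  15. (s | v | ~p) — s is true.
  16. (~r | ~u | ~t) — ~t is true.
  17. (~r | ~p | w) — w is true.
  18. (~v | t | ~u) — ~v is true.
  19. (r | q | ~w) — q is true.
  20. (w | ~p | ~v) — w is true.
  21. (q | ~w | ~u) — q is true.
  22. (~s | u | ~r) — u is true.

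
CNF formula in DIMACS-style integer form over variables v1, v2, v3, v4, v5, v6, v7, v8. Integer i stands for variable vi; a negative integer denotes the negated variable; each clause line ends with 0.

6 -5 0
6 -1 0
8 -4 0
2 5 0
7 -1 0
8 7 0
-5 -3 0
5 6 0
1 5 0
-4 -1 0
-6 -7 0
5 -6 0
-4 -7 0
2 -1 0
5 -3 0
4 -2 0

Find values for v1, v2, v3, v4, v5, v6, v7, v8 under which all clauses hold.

v3 occurs only negated in the remaining clauses — set v3 = False.
Pure literal: v8 appears only positively; assign v8 = True.
Set v1 = False and propagate.
  then v5 is forced to True.
  then v6 is forced to True.
  then v7 is forced to False.
For the remaining variables, v2 = False, v4 = False works.
Every clause has at least one true literal under this assignment.

v1=0, v2=0, v3=0, v4=0, v5=1, v6=1, v7=0, v8=1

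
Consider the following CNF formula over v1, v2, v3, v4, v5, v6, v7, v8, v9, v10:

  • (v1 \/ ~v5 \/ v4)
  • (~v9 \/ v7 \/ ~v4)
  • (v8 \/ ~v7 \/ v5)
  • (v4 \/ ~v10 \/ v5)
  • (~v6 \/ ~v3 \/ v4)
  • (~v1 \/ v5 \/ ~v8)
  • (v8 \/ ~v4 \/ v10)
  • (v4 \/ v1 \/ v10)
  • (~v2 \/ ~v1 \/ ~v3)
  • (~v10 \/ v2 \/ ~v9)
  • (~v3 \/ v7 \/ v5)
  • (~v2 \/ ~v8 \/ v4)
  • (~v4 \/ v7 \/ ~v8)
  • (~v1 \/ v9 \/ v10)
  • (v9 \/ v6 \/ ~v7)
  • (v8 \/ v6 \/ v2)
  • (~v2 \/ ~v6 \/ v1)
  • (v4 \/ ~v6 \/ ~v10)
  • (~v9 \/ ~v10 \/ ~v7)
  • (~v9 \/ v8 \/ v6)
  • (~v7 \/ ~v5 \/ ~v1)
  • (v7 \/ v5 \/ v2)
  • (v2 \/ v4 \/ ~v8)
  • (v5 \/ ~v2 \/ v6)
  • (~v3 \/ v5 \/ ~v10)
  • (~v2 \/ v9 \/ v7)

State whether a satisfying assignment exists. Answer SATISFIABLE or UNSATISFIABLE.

SATISFIABLE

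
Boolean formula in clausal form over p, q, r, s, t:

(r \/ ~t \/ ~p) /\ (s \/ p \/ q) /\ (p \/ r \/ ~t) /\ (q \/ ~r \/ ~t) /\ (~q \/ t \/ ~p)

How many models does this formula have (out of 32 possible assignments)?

14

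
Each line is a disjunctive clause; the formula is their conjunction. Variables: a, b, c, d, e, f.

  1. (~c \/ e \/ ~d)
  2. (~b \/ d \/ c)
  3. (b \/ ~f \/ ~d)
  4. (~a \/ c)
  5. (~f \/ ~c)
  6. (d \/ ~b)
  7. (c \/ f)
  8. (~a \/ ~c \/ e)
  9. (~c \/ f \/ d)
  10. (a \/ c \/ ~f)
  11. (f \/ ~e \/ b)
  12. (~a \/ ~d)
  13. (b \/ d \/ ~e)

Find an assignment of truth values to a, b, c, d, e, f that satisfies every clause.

Set a = False and propagate.
Set b = True and propagate.
  then d is forced to True.
The remaining clauses are satisfied by c = True, e = True, f = False.

a=False, b=True, c=True, d=True, e=True, f=False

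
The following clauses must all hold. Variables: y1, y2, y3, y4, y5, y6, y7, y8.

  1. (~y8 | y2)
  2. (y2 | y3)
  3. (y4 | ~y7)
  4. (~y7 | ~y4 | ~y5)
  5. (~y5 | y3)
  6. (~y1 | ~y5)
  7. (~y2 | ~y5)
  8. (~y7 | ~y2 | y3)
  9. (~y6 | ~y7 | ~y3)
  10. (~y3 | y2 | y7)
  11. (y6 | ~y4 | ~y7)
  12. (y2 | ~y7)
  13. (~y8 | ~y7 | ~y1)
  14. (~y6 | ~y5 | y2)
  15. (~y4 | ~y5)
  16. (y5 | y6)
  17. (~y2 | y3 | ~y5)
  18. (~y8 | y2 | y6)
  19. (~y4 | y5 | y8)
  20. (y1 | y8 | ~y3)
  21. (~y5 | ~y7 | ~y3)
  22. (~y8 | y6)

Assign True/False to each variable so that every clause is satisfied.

y1 = T, y2 = T, y3 = F, y4 = F, y5 = F, y6 = T, y7 = F, y8 = F

Set y1 = True and propagate.
  then y5 is forced to False.
  then y6 is forced to True.
Set y2 = True and propagate.
The remaining clauses are satisfied by y3 = False, y4 = False, y7 = False, y8 = False.
Every clause has at least one true literal under this assignment.
Check each clause:
  1. (y2 | ~y8) — ~y8 is true.
  2. (y3 | y2) — y2 is true.
  3. (~y7 | y4) — ~y7 is true.
  4. (~y7 | ~y5 | ~y4) — ~y7 is true.
  5. (~y5 | y3) — ~y5 is true.
  6. (~y1 | ~y5) — ~y5 is true.
  7. (~y2 | ~y5) — ~y5 is true.
  8. (~y7 | ~y2 | y3) — ~y7 is true.
  9. (~y3 | ~y7 | ~y6) — ~y7 is true.
  10. (y2 | ~y3 | y7) — y2 is true.
  11. (~y4 | y6 | ~y7) — ~y7 is true.
  12. (y2 | ~y7) — ~y7 is true.
  13. (~y8 | ~y7 | ~y1) — ~y8 is true.
  14. (y2 | ~y6 | ~y5) — y2 is true.
  15. (~y4 | ~y5) — ~y5 is true.
  16. (y6 | y5) — y6 is true.
  17. (~y5 | ~y2 | y3) — ~y5 is true.
  18. (~y8 | y6 | y2) — ~y8 is true.
  19. (y5 | y8 | ~y4) — ~y4 is true.
  20. (~y3 | y1 | y8) — y1 is true.
  21. (~y5 | ~y7 | ~y3) — ~y7 is true.
  22. (y6 | ~y8) — ~y8 is true.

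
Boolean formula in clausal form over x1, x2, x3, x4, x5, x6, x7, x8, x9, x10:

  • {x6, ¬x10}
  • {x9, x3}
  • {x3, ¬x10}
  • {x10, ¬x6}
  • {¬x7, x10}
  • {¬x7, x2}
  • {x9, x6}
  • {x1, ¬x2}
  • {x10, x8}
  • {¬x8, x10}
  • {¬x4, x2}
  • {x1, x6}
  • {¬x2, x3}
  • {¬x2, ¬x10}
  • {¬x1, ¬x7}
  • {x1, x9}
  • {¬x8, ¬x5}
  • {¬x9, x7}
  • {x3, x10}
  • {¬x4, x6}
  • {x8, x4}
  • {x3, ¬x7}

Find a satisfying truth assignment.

x1=1, x2=0, x3=1, x4=0, x5=0, x6=1, x7=0, x8=1, x9=0, x10=1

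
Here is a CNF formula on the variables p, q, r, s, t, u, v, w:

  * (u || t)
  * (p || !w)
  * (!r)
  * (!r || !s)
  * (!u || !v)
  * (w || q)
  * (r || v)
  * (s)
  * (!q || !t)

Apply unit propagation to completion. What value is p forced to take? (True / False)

(!r) is a unit clause: r = False.
(v || r): since r = False, the clause reduces to (v). v = True.
(!v || !u): since v = True, the clause reduces to (!u). u = False.
(t || u): since u = False, the clause reduces to (t). t = True.
Unit clause (s) sets s = True.
(!t || !q): since t = True, the clause reduces to (!q). q = False.
(q || w) with q = False leaves only w, so w = True.
From (!w || p) and w = True: p = True.

True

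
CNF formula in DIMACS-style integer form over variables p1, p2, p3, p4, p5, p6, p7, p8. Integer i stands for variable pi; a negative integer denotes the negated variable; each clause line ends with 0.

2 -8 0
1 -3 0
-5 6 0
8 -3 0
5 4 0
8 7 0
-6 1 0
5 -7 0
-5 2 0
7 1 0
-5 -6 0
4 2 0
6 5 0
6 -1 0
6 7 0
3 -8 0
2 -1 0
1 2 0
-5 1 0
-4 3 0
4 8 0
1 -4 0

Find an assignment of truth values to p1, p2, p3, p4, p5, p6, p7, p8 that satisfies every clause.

p1=T, p2=T, p3=T, p4=T, p5=F, p6=T, p7=F, p8=T

Check each clause:
  1. (~p8 | p2) — p2 is true.
  2. (~p3 | p1) — p1 is true.
  3. (~p5 | p6) — ~p5 is true.
  4. (~p3 | p8) — p8 is true.
  5. (p5 | p4) — p4 is true.
  6. (p8 | p7) — p8 is true.
  7. (p1 | ~p6) — p1 is true.
  8. (p5 | ~p7) — ~p7 is true.
  9. (~p5 | p2) — p2 is true.
  10. (p7 | p1) — p1 is true.
  11. (~p5 | ~p6) — ~p5 is true.
  12. (p2 | p4) — p2 is true.
  13. (p5 | p6) — p6 is true.
  14. (~p1 | p6) — p6 is true.
  15. (p6 | p7) — p6 is true.
  16. (p3 | ~p8) — p3 is true.
  17. (~p1 | p2) — p2 is true.
  18. (p1 | p2) — p1 is true.
  19. (p1 | ~p5) — p1 is true.
  20. (~p4 | p3) — p3 is true.
  21. (p4 | p8) — p8 is true.
  22. (p1 | ~p4) — p1 is true.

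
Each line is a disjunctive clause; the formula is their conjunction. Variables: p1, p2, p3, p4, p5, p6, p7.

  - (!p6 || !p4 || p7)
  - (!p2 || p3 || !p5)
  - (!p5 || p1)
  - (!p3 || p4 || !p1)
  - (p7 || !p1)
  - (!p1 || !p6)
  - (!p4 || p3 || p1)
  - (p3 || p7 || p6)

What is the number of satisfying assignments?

30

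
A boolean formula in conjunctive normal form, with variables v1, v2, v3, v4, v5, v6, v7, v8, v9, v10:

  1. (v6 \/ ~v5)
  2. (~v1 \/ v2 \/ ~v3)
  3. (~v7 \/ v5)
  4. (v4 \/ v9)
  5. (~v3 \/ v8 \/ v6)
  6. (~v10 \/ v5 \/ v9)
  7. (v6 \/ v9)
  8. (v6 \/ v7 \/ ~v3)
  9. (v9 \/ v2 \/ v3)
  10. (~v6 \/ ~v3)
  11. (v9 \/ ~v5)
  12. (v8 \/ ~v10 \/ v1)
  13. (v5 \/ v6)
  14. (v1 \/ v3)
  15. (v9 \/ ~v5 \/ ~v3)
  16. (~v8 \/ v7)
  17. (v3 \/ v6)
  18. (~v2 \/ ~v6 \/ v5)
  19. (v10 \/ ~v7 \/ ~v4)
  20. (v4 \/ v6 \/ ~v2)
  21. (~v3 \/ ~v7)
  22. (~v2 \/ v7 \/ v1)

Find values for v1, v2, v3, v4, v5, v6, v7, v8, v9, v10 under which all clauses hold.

v9 occurs only positively in the remaining clauses — set v9 = True.
Try v1 = True.
Try v2 = True.
Try v3 = False.
  then v6 is forced to True.
  then v5 is forced to True.
The remaining clauses are satisfied by v4 = False, v7 = True, v8 = True, v10 = True.

v1=1, v2=1, v3=0, v4=0, v5=1, v6=1, v7=1, v8=1, v9=1, v10=1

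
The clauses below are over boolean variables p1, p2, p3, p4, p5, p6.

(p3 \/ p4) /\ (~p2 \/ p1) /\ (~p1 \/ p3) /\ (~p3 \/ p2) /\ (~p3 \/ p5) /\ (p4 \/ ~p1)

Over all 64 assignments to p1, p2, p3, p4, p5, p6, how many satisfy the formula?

6

The models are:
  p1=F p2=F p3=F p4=T p5=F p6=F
  p1=F p2=F p3=F p4=T p5=F p6=T
  p1=F p2=F p3=F p4=T p5=T p6=F
  p1=F p2=F p3=F p4=T p5=T p6=T
  p1=T p2=T p3=T p4=T p5=T p6=F
  p1=T p2=T p3=T p4=T p5=T p6=T
That's 6 in total.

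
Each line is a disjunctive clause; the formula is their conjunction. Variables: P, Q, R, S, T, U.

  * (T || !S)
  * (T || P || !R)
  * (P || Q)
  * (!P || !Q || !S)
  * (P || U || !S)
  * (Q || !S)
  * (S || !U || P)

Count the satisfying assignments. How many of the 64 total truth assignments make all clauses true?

21

Split on P, then S.
  P=T, S=T: a clause becomes empty — 0.
  P=T, S=F: Q, R, T, U free → 2^4 = 16.
  P=F, S=T: remaining (Q,R,T,U) ∈ {(T,F,T,T); (T,T,T,T)} — 2.
  P=F, S=F: remaining (Q,R,T,U) ∈ {(T,F,F,F); (T,F,T,F); (T,T,T,F)} — 3.
Total: 0 + 16 + 2 + 3 = 21.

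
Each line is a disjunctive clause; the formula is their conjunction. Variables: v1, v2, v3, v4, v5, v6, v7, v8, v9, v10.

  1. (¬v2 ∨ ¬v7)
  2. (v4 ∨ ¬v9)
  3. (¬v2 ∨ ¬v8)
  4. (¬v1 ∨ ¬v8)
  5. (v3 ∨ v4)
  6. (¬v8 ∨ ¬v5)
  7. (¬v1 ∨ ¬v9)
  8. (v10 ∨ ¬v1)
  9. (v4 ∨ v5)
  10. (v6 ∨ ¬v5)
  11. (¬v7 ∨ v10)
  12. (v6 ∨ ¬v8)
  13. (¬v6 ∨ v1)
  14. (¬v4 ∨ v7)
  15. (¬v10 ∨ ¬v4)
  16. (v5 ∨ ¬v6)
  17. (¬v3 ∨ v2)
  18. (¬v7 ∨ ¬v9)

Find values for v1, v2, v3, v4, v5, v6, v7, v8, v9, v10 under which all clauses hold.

v1=True, v2=True, v3=True, v4=False, v5=True, v6=True, v7=False, v8=False, v9=False, v10=True

v8 occurs only negated in the remaining clauses — set v8 = False.
v9 occurs only negated in the remaining clauses — set v9 = False.
Branch on v1: take v1 = True.
  then v10 is forced to True.
  then v4 is forced to False.
  then v3 is forced to True.
  then v5 is forced to True.
  then v6 is forced to True.
  then v2 is forced to True.
  then v7 is forced to False.
Check each clause:
  1. (¬v7 ∨ ¬v2) — ¬v7 is true.
  2. (v4 ∨ ¬v9) — ¬v9 is true.
  3. (¬v2 ∨ ¬v8) — ¬v8 is true.
  4. (¬v8 ∨ ¬v1) — ¬v8 is true.
  5. (v3 ∨ v4) — v3 is true.
  6. (¬v8 ∨ ¬v5) — ¬v8 is true.
  7. (¬v1 ∨ ¬v9) — ¬v9 is true.
  8. (v10 ∨ ¬v1) — v10 is true.
  9. (v4 ∨ v5) — v5 is true.
  10. (¬v5 ∨ v6) — v6 is true.
  11. (¬v7 ∨ v10) — ¬v7 is true.
  12. (v6 ∨ ¬v8) — ¬v8 is true.
  13. (v1 ∨ ¬v6) — v1 is true.
  14. (¬v4 ∨ v7) — ¬v4 is true.
  15. (¬v10 ∨ ¬v4) — ¬v4 is true.
  16. (¬v6 ∨ v5) — v5 is true.
  17. (¬v3 ∨ v2) — v2 is true.
  18. (¬v9 ∨ ¬v7) — ¬v7 is true.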